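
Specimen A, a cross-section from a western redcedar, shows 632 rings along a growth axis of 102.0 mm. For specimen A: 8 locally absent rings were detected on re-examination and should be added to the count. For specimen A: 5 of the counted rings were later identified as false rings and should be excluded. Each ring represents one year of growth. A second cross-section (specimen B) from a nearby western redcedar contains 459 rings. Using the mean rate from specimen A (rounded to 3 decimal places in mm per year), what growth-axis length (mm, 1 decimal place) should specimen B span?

Specimen A: adjusted count: 632 − 5 + 8 = 635 rings.
A: Extension rate ≈ 102.0 / 635 = 0.161 mm/year.
B's length ≈ 0.161 × 459 = 73.9 mm.

73.9 mm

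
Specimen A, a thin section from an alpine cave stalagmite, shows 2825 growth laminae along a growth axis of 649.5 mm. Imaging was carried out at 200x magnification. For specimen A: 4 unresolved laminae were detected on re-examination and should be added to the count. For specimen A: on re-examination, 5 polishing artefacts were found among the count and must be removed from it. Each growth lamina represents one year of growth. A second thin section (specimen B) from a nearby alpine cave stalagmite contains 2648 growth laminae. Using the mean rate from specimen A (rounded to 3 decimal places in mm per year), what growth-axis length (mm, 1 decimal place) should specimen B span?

Specimen A: correcting the raw count gives 2825 − 5 + 4 = 2824 true growth laminae.
A: 649.5 mm over 2824 years gives 649.5 / 2824 ≈ 0.230 mm/yr.
Length of B = 0.230 × 2648 = 609.0 mm.

609.0 mm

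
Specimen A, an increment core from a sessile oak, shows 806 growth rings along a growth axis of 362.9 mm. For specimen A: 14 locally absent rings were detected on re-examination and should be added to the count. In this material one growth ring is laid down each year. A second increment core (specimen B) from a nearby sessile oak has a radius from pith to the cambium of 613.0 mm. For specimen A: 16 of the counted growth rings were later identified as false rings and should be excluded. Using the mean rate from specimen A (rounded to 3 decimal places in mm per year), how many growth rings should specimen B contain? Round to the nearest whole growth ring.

Specimen A: true growth ring count = 806 − 16 + 14 = 804.
A: 362.9 mm over 804 years gives 362.9 / 804 ≈ 0.451 mm/yr.
B spans 613.0 / 0.451 = 1359.20 years ≈ 1359 growth rings.

1359 growth rings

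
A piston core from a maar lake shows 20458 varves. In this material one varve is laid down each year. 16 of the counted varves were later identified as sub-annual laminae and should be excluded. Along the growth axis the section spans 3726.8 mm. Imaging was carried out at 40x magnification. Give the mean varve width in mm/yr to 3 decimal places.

0.182 mm/yr

Correcting the raw count gives 20458 − 16 = 20442 true varves.
3726.8 mm over 20442 years gives 3726.8 / 20442 ≈ 0.182 mm/yr.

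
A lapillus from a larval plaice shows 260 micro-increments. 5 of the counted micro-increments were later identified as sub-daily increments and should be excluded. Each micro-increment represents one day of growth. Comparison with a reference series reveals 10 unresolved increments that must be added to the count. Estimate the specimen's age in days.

True micro-increment count = 260 − 5 + 10 = 265.
At one micro-increment per day, that is 265 days.

265 days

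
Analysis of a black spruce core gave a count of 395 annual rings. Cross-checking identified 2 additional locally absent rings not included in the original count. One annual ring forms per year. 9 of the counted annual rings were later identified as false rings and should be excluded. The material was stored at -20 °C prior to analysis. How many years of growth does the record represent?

388 years

Correcting the raw count gives 395 − 9 + 2 = 388 true annual rings.
At one annual ring per year, that is 388 years.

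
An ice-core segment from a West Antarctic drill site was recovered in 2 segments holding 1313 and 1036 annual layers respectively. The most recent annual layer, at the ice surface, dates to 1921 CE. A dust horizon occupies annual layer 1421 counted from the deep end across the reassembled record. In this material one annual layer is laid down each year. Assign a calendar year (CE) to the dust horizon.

Total annual layers = 1313 + 1036 = 2349.
2349 − 1421 = 928 annual layers lie beyond the dust horizon toward the ice surface.
1921 − 928 = 993 CE.

993 CE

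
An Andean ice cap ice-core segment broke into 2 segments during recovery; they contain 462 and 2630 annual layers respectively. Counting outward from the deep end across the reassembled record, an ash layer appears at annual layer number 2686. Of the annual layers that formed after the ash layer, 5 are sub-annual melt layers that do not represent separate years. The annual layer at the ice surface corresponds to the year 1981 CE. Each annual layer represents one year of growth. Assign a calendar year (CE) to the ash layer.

Total annual layers = 462 + 2630 = 3092.
The ash layer sits at annual layer 2686 from the deep end, so 3092 − 2686 = 406 annual layers formed after it.
Excluding 5 false annual layers: 406 − 5 = 401.
1981 − 401 = 1580 CE.

1580 CE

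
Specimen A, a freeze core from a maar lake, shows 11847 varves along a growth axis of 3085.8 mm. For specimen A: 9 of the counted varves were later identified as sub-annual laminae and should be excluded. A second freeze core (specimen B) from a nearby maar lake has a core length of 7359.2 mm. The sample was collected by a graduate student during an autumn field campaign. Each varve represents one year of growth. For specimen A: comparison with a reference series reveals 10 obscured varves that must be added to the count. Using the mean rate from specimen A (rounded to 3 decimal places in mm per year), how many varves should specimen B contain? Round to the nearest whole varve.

Specimen A: adjusted count: 11847 − 9 + 10 = 11848 varves.
A: Extension rate ≈ 3085.8 / 11848 = 0.260 mm/yr.
Specimen B: 7359.2 mm / 0.260 mm per year = 28304.62 years ≈ 28305 varves.

28305 varves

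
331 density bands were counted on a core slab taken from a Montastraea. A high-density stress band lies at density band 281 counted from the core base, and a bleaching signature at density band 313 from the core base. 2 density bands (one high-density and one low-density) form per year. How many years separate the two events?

16 yr

The two markers are separated by 313 − 281 = 32 density bands.
32 density bands at 2 per year is 32 / 2 = 16 years.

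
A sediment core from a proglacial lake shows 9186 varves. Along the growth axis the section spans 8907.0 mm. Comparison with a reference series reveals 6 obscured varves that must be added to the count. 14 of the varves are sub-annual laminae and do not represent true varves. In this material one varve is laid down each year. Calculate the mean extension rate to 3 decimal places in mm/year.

0.970 mm/year

Adjusted count: 9186 − 14 + 6 = 9178 varves.
8907.0 mm over 9178 years gives 8907.0 / 9178 ≈ 0.970 mm/year.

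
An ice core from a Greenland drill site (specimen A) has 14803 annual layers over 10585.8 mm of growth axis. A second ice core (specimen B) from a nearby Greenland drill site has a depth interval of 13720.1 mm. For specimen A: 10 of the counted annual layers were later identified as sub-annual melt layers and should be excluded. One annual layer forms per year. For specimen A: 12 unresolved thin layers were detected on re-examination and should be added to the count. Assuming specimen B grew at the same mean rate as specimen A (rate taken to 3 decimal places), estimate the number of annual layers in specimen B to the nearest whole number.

Specimen A: after corrections the count is 14803 − 10 + 12 = 14805 annual layers.
A: 10585.8 mm over 14805 years gives 10585.8 / 14805 ≈ 0.715 mm per year.
B spans 13720.1 / 0.715 = 19188.95 years ≈ 19189 annual layers.

19189 annual layers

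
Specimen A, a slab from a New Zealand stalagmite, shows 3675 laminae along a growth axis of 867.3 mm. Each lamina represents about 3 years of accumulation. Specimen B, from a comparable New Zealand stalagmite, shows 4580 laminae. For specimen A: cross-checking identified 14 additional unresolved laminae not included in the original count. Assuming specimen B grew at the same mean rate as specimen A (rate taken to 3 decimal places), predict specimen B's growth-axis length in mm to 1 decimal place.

1071.7 mm

Specimen A: after corrections the count is 3675 + 14 = 3689 laminae.
Specimen A: 3689 laminae at 3 years each span 3689 × 3 = 11067 years.
A: Extension rate ≈ 867.3 / 11067 = 0.078 mm/yr.
Specimen B: at 3 years per lamina, 4580 × 3 = 13740 years. For B, 0.078 mm/year × 13740 years = 1071.7 mm.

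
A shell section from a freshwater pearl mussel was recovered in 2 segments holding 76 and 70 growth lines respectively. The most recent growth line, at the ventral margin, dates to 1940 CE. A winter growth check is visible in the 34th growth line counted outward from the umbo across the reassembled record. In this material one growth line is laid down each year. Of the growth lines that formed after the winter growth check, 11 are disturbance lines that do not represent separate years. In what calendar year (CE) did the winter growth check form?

1839 CE

Total growth lines = 76 + 70 = 146.
The winter growth check sits at growth line 34 from the umbo, so 146 − 34 = 112 growth lines formed after it.
Excluding 11 false growth lines: 112 − 11 = 101.
1940 − 101 = 1839 CE.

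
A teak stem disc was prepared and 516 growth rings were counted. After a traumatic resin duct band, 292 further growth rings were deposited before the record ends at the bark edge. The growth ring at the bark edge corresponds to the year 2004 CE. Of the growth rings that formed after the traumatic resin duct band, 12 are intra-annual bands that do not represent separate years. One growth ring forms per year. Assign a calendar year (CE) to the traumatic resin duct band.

1724 CE

292 growth rings post-date the traumatic resin duct band.
Removing the 12 false growth rings leaves 292 − 12 = 280 true growth rings beyond the traumatic resin duct band.
2004 − 280 = 1724 CE.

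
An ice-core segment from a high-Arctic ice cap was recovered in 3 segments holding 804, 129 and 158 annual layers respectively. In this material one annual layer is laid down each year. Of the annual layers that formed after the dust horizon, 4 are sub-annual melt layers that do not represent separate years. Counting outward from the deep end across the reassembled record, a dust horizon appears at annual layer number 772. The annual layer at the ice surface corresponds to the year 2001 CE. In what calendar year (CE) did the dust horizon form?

Total annual layers = 804 + 129 + 158 = 1091.
Between annual layer 772 and the ice surface there are 1091 − 772 = 319 annual layers.
Excluding 4 false annual layers: 319 − 4 = 315.
2001 − 315 = 1686 CE.

1686 CE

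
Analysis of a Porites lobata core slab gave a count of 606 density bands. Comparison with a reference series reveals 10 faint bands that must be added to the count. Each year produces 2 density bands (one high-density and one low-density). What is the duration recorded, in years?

308 years

After corrections the count is 606 + 10 = 616 density bands.
Dividing by 2 density bands per year: 616 / 2 = 308 years.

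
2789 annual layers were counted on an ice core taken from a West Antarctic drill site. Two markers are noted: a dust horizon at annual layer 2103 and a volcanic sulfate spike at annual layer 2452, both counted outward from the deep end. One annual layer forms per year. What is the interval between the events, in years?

349 yr

2452 − 2103 = 349 annual layers lie between the two events.
At one annual layer per year, 349 years elapsed between them.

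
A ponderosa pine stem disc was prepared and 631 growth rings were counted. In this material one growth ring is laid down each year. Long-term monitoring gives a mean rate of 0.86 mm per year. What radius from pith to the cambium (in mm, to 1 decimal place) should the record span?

The record spans 631 years at 0.86 mm per year.
631 years at 0.86 mm/year gives 0.86 × 631 = 542.7 mm.

542.7 mm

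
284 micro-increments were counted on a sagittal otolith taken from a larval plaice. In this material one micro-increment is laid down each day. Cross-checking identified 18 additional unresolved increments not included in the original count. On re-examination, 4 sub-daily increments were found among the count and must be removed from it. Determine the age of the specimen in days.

298 d

Adjusted count: 284 − 4 + 18 = 298 micro-increments.
One micro-increment per day makes the duration 298 days.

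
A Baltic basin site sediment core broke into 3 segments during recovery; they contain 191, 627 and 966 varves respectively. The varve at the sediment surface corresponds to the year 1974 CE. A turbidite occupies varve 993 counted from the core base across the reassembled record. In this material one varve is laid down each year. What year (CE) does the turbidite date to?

1183 CE

Total varves = 191 + 627 + 966 = 1784.
Between varve 993 and the sediment surface there are 1784 − 993 = 791 varves.
1974 − 791 = 1183 CE.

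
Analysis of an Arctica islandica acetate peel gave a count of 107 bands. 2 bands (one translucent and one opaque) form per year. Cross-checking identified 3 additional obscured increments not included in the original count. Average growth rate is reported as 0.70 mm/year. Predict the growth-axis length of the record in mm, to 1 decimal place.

38.5 mm

Correcting the raw count gives 107 + 3 = 110 true bands.
Dividing by 2 bands per year: 110 / 2 = 55 years.
Length ≈ 0.70 × 55 = 38.5 mm.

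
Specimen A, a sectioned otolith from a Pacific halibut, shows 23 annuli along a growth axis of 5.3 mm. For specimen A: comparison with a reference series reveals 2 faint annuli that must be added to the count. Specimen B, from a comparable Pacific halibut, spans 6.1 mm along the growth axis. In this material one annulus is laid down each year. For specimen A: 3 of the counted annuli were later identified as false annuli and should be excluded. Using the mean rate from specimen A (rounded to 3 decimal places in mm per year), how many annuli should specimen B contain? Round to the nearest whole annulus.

25 annuli

Specimen A: adjusted count: 23 − 3 + 2 = 22 annuli.
A: Mean rate = 5.3 mm / 22 years ≈ 0.241 mm/yr.
Specimen B: 6.1 mm / 0.241 mm per year = 25.31 years ≈ 25 annuli.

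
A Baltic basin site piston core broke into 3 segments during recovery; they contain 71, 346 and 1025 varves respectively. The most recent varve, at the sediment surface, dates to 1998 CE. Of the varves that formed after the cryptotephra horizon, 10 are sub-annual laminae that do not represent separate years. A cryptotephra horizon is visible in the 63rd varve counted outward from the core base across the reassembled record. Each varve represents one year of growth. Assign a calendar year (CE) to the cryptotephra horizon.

Total varves = 71 + 346 + 1025 = 1442.
The cryptotephra horizon sits at varve 63 from the core base, so 1442 − 63 = 1379 varves formed after it.
1379 − 10 false = 1369 true varves after the cryptotephra horizon.
Counting back 1369 years from 1998 CE places the cryptotephra horizon in 1998 − 1369 = 629 CE.

629 CE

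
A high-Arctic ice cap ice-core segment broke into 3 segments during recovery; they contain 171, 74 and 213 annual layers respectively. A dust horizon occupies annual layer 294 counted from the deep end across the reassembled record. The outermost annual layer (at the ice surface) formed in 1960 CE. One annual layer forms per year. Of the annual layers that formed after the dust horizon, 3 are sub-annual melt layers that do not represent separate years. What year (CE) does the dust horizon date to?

Total annual layers = 171 + 74 + 213 = 458.
Between annual layer 294 and the ice surface there are 458 − 294 = 164 annual layers.
Removing the 3 false annual layers leaves 164 − 3 = 161 true annual layers beyond the dust horizon.
1960 − 161 = 1799 CE.

1799 CE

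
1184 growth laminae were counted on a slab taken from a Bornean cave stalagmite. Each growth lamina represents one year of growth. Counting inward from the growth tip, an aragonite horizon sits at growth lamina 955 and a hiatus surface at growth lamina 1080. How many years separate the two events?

125 yr

1080 − 955 = 125 growth laminae lie between the two events.
That is 125 years at one growth lamina per year.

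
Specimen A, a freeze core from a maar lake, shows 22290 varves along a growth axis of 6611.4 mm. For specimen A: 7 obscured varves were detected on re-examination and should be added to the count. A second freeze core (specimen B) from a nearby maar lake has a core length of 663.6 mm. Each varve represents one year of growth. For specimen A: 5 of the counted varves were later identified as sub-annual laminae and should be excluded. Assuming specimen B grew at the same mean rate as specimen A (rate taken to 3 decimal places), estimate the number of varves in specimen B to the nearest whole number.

2234 varves

Specimen A: after corrections the count is 22290 − 5 + 7 = 22292 varves.
A: Extension rate ≈ 6611.4 / 22292 = 0.297 mm/yr.
For B, 663.6 / 0.297 = 2234.34 years ≈ 2234 varves.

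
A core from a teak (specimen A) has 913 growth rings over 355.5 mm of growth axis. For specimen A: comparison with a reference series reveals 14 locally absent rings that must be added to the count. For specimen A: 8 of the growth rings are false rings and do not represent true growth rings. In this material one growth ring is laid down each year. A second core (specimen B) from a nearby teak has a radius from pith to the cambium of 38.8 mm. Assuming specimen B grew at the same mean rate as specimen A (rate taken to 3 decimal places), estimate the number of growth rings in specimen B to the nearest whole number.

Specimen A: adjusted count: 913 − 8 + 14 = 919 growth rings.
A: 355.5 mm over 919 years gives 355.5 / 919 ≈ 0.387 mm/year.
Specimen B: 38.8 mm / 0.387 mm per year = 100.26 years ≈ 100 growth rings.

100 growth rings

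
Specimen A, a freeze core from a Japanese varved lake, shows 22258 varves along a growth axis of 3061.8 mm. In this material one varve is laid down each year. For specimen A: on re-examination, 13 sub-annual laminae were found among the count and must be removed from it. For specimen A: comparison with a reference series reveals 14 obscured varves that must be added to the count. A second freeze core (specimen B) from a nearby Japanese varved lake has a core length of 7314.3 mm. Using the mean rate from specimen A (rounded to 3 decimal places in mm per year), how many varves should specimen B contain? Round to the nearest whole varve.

53002 varves

Specimen A: after corrections the count is 22258 − 13 + 14 = 22259 varves.
A: Mean rate = 3061.8 mm / 22259 years ≈ 0.138 mm/year.
Specimen B: 7314.3 mm / 0.138 mm per year = 53002.17 years ≈ 53002 varves.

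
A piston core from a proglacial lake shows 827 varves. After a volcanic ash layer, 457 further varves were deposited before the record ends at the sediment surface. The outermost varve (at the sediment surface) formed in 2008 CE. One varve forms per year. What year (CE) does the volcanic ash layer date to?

1551 CE

457 varves post-date the volcanic ash layer.
The varve at the sediment surface is 2008 CE, so the volcanic ash layer dates to 2008 − 457 = 1551 CE.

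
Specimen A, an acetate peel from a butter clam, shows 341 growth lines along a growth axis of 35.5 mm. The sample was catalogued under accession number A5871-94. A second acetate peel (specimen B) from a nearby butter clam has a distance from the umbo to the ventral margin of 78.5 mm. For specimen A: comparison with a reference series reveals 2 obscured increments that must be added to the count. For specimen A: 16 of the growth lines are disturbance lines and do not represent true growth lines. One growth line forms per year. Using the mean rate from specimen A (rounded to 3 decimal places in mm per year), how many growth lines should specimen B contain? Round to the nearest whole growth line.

Specimen A: after corrections the count is 341 − 16 + 2 = 327 growth lines.
A: Extension rate ≈ 35.5 / 327 = 0.109 mm/yr.
For B, 78.5 / 0.109 = 720.18 years ≈ 720 growth lines.

720 growth lines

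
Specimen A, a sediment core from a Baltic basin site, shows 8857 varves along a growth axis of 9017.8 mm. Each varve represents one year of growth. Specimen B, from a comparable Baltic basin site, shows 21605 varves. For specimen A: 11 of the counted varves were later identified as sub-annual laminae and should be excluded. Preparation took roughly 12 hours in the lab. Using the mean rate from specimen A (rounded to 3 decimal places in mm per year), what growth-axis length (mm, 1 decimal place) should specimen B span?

Specimen A: after corrections the count is 8857 − 11 = 8846 varves.
A: Extension rate ≈ 9017.8 / 8846 = 1.019 mm/yr.
For B, 1.019 mm/year × 21605 years = 22015.5 mm.

22015.5 mm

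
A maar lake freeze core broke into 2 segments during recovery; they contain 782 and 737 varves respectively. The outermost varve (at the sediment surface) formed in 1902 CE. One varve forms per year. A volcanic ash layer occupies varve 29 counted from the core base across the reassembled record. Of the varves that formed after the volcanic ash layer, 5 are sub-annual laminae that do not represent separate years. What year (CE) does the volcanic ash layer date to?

Total varves = 782 + 737 = 1519.
1519 − 29 = 1490 varves lie beyond the volcanic ash layer toward the sediment surface.
Excluding 5 false varves: 1490 − 5 = 1485.
The varve at the sediment surface is 1902 CE, so the volcanic ash layer dates to 1902 − 1485 = 417 CE.

417 CE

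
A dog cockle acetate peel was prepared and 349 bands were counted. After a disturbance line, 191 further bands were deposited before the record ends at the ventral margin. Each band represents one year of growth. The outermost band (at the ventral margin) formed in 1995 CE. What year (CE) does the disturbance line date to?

1804 CE

191 bands formed after the disturbance line.
Counting back 191 years from 1995 CE places the disturbance line in 1995 − 191 = 1804 CE.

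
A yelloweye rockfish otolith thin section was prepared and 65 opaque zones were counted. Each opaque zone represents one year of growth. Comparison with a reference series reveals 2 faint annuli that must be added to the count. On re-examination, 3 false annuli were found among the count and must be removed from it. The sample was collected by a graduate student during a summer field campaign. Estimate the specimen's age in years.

64 years

True opaque zone count = 65 − 3 + 2 = 64.
One opaque zone per year makes the duration 64 years.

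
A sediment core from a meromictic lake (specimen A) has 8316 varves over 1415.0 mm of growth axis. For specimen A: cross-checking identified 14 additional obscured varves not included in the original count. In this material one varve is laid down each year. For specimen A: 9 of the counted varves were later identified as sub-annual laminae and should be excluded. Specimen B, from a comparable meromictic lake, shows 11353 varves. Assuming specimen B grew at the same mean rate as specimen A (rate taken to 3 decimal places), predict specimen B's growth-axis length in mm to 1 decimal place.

Specimen A: after corrections the count is 8316 − 9 + 14 = 8321 varves.
A: 1415.0 mm over 8321 years gives 1415.0 / 8321 ≈ 0.170 mm/yr.
B's length ≈ 0.170 × 11353 = 1930.0 mm.

1930.0 mm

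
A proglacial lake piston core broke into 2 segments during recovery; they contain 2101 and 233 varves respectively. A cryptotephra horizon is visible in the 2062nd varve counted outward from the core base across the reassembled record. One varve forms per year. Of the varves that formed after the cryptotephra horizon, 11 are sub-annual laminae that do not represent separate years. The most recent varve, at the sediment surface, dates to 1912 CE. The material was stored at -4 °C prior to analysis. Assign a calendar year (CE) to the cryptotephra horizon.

1651 CE

Total varves = 2101 + 233 = 2334.
2334 − 2062 = 272 varves lie beyond the cryptotephra horizon toward the sediment surface.
Excluding 11 false varves: 272 − 11 = 261.
The varve at the sediment surface is 1912 CE, so the cryptotephra horizon dates to 1912 − 261 = 1651 CE.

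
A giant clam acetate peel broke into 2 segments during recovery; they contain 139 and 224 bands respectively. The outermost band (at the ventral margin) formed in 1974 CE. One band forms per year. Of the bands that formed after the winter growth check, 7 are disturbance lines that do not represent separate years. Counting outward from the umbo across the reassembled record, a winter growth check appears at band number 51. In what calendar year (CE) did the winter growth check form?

Total bands = 139 + 224 = 363.
Between band 51 and the ventral margin there are 363 − 51 = 312 bands.
312 − 7 false = 305 true bands after the winter growth check.
Counting back 305 years from 1974 CE places the winter growth check in 1974 − 305 = 1669 CE.

1669 CE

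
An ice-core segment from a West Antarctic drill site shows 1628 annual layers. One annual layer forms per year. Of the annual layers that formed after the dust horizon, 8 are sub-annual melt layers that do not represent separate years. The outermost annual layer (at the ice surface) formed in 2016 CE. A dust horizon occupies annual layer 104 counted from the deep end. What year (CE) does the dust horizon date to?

1628 − 104 = 1524 annual layers lie beyond the dust horizon toward the ice surface.
Removing the 8 false annual layers leaves 1524 − 8 = 1516 true annual layers beyond the dust horizon.
Counting back 1516 years from 2016 CE places the dust horizon in 2016 − 1516 = 500 CE.

500 CE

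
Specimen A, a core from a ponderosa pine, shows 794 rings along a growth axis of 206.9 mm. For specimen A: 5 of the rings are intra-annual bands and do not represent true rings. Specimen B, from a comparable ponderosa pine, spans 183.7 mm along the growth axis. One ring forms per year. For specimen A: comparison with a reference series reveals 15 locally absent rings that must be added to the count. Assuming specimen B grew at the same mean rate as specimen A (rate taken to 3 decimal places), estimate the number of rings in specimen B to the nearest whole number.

Specimen A: correcting the raw count gives 794 − 5 + 15 = 804 true rings.
A: Mean rate = 206.9 mm / 804 years ≈ 0.257 mm per year.
B spans 183.7 / 0.257 = 714.79 years ≈ 715 rings.

715 rings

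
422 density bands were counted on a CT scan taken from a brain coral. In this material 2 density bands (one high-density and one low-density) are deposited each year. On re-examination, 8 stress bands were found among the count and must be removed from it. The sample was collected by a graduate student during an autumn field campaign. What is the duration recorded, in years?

Adjusted count: 422 − 8 = 414 density bands.
With 2 density bands per year, 414 / 2 = 207 years.

207 years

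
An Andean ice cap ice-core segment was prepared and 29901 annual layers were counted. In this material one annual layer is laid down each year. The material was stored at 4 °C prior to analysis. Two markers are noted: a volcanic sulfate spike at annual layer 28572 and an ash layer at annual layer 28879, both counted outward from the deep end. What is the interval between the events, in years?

Separation: 28879 − 28572 = 307 annual layers.
One annual layer per year makes the interval 307 years.

307 years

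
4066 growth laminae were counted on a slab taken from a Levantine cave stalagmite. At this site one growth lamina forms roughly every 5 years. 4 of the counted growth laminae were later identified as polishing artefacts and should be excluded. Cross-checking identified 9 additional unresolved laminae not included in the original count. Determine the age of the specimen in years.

After corrections the count is 4066 − 4 + 9 = 4071 growth laminae.
At 5 years per growth lamina, 4071 × 5 = 20355 years.

20355 years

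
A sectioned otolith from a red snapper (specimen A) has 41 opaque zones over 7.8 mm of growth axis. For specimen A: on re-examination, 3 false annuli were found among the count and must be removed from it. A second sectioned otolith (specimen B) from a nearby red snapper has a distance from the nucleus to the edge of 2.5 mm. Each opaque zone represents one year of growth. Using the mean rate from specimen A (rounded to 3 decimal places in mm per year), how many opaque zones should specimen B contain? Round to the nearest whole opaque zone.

Specimen A: correcting the raw count gives 41 − 3 = 38 true opaque zones.
A: Mean rate = 7.8 mm / 38 years ≈ 0.205 mm/yr.
B spans 2.5 / 0.205 = 12.20 years ≈ 12 opaque zones.

12 opaque zones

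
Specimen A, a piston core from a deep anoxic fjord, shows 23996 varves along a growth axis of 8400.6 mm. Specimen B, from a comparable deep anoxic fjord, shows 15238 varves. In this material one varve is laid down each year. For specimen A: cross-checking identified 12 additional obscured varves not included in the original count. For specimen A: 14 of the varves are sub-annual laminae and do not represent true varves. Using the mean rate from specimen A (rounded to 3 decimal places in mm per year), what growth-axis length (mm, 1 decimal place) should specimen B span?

5333.3 mm

Specimen A: adjusted count: 23996 − 14 + 12 = 23994 varves.
A: Mean rate = 8400.6 mm / 23994 years ≈ 0.350 mm per year.
Length of B = 0.350 × 15238 = 5333.3 mm.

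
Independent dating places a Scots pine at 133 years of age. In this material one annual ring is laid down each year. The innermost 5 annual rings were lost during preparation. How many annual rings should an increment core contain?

128 annual rings

One annual ring per year gives 133 annual rings over 133 years.
Less the 5 uncaptured annual rings: 133 − 5 = 128.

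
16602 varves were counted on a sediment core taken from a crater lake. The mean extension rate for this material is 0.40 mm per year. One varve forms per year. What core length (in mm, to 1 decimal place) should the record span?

The record spans 16602 years at 0.40 mm per year.
16602 years at 0.40 mm/year gives 0.40 × 16602 = 6640.8 mm.

6640.8 mm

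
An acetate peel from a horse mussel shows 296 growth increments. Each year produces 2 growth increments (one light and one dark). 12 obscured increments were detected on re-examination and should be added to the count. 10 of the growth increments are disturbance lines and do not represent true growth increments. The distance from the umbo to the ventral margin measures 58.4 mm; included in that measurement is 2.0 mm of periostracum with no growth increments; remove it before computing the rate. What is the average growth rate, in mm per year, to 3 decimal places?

True growth increment count = 296 − 10 + 12 = 298.
With 2 growth increments per year, 298 / 2 = 149 years.
Removing the 2.0 mm offcut leaves 58.4 − 2.0 = 56.4 mm.
56.4 mm over 149 years gives 56.4 / 149 ≈ 0.379 mm per year.

0.379 mm per year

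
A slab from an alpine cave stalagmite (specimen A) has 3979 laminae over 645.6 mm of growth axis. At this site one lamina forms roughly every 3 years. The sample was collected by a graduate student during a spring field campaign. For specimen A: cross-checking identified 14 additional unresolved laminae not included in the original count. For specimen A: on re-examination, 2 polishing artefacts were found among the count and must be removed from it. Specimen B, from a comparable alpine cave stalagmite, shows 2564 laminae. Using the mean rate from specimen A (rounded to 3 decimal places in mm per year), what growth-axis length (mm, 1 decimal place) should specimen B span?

415.4 mm

Specimen A: true lamina count = 3979 − 2 + 14 = 3991.
Specimen A: 3991 laminae at 3 years each span 3991 × 3 = 11973 years.
A: Extension rate ≈ 645.6 / 11973 = 0.054 mm per year.
Specimen B: 2564 laminae at 3 years each span 2564 × 3 = 7692 years. B's length ≈ 0.054 × 7692 = 415.4 mm.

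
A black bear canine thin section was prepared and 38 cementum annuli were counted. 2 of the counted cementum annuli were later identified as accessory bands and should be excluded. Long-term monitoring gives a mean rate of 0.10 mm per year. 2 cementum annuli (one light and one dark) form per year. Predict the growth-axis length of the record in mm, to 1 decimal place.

1.8 mm

Adjusted count: 38 − 2 = 36 cementum annuli.
With 2 cementum annuli per year, 36 / 2 = 18 years.
Length ≈ 0.10 × 18 = 1.8 mm.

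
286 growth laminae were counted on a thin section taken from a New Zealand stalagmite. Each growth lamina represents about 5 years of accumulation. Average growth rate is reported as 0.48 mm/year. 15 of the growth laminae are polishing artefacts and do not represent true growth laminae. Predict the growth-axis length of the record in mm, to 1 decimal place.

650.4 mm

Correcting the raw count gives 286 − 15 = 271 true growth laminae.
271 growth laminae at 5 years each span 271 × 5 = 1355 years.
1355 years at 0.48 mm/year gives 0.48 × 1355 = 650.4 mm.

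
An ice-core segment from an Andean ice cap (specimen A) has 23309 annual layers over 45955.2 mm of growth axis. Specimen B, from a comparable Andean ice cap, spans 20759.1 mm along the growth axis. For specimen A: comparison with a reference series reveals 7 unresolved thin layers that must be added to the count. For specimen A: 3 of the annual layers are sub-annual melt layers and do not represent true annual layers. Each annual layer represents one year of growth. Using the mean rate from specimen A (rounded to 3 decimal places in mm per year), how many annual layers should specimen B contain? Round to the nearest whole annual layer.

Specimen A: adjusted count: 23309 − 3 + 7 = 23313 annual layers.
A: Mean rate = 45955.2 mm / 23313 years ≈ 1.971 mm/yr.
Specimen B: 20759.1 mm / 1.971 mm per year = 10532.27 years ≈ 10532 annual layers.

10532 annual layers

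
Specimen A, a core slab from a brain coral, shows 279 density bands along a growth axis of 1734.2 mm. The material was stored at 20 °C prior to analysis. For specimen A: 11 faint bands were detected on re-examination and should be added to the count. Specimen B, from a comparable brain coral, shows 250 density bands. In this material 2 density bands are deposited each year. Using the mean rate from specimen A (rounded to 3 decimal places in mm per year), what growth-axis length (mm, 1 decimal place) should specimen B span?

Specimen A: after corrections the count is 279 + 11 = 290 density bands.
Specimen A: dividing by 2 density bands per year: 290 / 2 = 145 years.
A: Extension rate ≈ 1734.2 / 145 = 11.960 mm per year.
Specimen B: 250 density bands at 2 per year is 250 / 2 = 125 years. B's length ≈ 11.960 × 125 = 1495.0 mm.

1495.0 mm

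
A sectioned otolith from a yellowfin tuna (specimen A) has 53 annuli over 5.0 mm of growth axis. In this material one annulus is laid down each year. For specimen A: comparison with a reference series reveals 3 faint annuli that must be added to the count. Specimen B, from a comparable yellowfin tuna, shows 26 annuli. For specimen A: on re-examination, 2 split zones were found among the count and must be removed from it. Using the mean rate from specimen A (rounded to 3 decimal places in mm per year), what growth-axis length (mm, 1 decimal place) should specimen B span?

2.4 mm

Specimen A: true annulus count = 53 − 2 + 3 = 54.
A: Mean rate = 5.0 mm / 54 years ≈ 0.093 mm/yr.
Length of B = 0.093 × 26 = 2.4 mm.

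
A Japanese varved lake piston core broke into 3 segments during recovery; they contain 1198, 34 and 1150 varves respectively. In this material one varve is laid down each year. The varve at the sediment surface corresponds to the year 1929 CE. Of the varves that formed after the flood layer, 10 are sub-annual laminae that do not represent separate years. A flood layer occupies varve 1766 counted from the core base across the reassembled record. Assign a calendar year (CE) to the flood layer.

1323 CE

Total varves = 1198 + 34 + 1150 = 2382.
Between varve 1766 and the sediment surface there are 2382 − 1766 = 616 varves.
616 − 10 false = 606 true varves after the flood layer.
The varve at the sediment surface is 1929 CE, so the flood layer dates to 1929 − 606 = 1323 CE.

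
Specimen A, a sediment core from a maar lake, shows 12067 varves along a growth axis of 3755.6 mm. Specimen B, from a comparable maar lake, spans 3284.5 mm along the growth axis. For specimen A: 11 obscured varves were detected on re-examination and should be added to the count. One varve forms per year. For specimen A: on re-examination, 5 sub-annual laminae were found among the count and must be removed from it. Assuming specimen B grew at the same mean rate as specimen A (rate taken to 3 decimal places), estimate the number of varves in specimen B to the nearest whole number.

10561 varves

Specimen A: adjusted count: 12067 − 5 + 11 = 12073 varves.
A: Mean rate = 3755.6 mm / 12073 years ≈ 0.311 mm/yr.
Specimen B: 3284.5 mm / 0.311 mm per year = 10561.09 years ≈ 10561 varves.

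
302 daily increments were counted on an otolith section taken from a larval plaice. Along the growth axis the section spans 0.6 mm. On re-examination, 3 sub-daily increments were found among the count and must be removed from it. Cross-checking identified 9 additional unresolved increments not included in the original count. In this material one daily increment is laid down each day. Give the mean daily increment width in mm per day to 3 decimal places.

After corrections the count is 302 − 3 + 9 = 308 daily increments.
0.6 mm over 308 days gives 0.6 / 308 ≈ 0.002 mm per day.

0.002 mm per day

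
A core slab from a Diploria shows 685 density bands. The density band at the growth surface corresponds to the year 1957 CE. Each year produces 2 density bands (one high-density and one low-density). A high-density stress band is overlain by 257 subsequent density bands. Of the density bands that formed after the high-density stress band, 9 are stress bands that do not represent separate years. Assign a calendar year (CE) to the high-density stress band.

257 density bands formed after the high-density stress band.
257 − 9 false = 248 true density bands after the high-density stress band.
With 2 density bands per year, 248 / 2 = 124 years.
Counting back 124 years from 1957 CE places the high-density stress band in 1957 − 124 = 1833 CE.

1833 CE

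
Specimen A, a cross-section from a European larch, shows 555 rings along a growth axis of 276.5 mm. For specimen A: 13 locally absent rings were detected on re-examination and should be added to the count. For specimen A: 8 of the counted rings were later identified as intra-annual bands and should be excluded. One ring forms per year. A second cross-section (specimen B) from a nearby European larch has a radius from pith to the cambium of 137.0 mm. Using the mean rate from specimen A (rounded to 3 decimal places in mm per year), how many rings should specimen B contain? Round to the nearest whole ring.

Specimen A: correcting the raw count gives 555 − 8 + 13 = 560 true rings.
A: Mean rate = 276.5 mm / 560 years ≈ 0.494 mm/yr.
Specimen B: 137.0 mm / 0.494 mm per year = 277.33 years ≈ 277 rings.

277 rings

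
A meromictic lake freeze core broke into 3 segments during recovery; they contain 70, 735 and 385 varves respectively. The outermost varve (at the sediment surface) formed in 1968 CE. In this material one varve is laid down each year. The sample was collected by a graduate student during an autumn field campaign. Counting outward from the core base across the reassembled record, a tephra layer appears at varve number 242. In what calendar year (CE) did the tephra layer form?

1020 CE

Total varves = 70 + 735 + 385 = 1190.
1190 − 242 = 948 varves lie beyond the tephra layer toward the sediment surface.
The varve at the sediment surface is 1968 CE, so the tephra layer dates to 1968 − 948 = 1020 CE.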